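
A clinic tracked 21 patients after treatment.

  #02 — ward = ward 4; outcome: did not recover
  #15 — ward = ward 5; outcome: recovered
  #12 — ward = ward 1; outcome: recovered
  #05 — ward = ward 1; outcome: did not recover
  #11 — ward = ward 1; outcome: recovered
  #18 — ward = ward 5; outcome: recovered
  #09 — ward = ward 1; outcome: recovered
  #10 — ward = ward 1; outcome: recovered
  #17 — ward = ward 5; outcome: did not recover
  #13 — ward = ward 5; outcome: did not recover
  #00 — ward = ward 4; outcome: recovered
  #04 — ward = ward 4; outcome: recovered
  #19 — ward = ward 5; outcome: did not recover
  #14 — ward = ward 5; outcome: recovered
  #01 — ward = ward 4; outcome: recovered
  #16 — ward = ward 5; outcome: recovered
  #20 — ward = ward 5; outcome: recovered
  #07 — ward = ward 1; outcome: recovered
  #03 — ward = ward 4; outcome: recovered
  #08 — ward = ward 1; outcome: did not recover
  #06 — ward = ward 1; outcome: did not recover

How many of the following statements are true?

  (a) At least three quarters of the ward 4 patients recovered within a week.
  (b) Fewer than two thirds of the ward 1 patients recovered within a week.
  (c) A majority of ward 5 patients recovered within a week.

3

(a) ward 4: |A| = 5, |A ∩ B| = 4; needs |A ∩ B| / |A| ≥ 3/4 — true.
(b) ward 1: |A| = 8, |A ∩ B| = 5; needs |A ∩ B| / |A| < 2/3 — true.
(c) ward 5: |A| = 8, |A ∩ B| = 5; needs |A ∩ B| > |A ∖ B| — true.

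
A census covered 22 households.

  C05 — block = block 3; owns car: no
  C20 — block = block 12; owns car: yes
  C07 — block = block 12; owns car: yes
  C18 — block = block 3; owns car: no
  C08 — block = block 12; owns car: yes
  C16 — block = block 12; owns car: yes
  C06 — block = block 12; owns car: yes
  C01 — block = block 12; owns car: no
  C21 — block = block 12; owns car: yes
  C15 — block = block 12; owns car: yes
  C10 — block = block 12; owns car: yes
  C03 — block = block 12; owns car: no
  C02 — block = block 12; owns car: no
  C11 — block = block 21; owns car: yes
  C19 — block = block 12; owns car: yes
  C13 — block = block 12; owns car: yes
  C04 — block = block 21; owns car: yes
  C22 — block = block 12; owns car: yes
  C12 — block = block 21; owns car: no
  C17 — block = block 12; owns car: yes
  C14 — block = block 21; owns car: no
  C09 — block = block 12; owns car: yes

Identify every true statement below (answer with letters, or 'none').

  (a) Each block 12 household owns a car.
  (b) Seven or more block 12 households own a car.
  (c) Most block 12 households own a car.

|A| = 16, |A ∩ B| = 13, |A ∖ B| = 3.
(a) A ⊆ B, i.e. every element of A is in B (|A ∖ B| = 0): fails.
(b) |A ∩ B| ≥ 7: holds.
(c) |A ∩ B| > |A ∖ B|: holds.

(b), (c)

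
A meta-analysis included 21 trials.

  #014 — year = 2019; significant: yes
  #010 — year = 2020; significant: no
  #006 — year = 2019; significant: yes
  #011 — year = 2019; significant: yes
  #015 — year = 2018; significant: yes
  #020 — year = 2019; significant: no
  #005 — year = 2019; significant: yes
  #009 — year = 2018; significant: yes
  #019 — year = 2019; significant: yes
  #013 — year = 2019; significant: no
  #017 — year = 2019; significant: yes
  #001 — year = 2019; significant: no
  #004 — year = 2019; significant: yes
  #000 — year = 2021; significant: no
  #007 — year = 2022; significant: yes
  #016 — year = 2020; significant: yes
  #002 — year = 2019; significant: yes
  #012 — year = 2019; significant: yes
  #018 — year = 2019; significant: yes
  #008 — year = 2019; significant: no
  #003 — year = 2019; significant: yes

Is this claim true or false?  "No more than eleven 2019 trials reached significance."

True

Truth condition: |A ∩ B| ≤ 11.
|A| = 15, |A ∩ B| = 11, |A ∖ B| = 4.
|A ∩ B| = 11, so the statement is true.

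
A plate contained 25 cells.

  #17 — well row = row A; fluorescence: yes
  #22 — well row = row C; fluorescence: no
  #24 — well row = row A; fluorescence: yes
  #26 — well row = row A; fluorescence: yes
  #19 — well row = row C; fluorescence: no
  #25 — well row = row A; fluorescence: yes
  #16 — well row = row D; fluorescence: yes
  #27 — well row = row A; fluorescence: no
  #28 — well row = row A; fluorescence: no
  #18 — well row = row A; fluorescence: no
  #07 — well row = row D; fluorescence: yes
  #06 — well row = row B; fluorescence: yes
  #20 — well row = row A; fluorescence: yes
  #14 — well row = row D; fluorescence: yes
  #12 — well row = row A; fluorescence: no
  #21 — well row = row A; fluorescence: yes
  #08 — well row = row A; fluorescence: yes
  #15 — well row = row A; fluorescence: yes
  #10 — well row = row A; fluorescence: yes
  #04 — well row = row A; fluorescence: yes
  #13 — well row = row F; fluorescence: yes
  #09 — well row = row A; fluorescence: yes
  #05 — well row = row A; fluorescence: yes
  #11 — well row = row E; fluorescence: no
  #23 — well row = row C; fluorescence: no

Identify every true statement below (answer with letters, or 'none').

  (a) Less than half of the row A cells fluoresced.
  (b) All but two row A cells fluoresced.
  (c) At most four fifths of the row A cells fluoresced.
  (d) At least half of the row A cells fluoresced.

|A| = 16, |A ∩ B| = 12, |A ∖ B| = 4.
(a) |A ∩ B| < |A ∖ B|: fails.
(b) |A ∖ B| = 2: fails.
(c) |A ∩ B| / |A| ≤ 4/5: holds.
(d) |A ∩ B| ≥ |A ∖ B|: holds.

(c), (d)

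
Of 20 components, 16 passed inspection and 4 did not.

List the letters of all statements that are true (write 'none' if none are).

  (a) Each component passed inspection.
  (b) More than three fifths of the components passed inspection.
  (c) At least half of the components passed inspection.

(b), (c)

|A| = 20, |A ∩ B| = 16, |A ∖ B| = 4.
(a) A ⊆ B, i.e. every element of A is in B (|A ∖ B| = 0): fails.
(b) |A ∩ B| / |A| > 3/5: holds.
(c) |A ∩ B| ≥ |A ∖ B|: holds.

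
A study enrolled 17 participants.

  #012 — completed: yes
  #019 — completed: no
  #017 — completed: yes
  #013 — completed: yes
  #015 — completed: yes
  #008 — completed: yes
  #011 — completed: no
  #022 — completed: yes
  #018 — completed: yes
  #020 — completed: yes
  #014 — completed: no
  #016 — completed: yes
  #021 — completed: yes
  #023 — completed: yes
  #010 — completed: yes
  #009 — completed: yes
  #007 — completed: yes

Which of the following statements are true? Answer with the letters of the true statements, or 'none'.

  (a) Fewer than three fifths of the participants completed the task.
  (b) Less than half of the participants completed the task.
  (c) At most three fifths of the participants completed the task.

none

|A| = 17, |A ∩ B| = 14, |A ∖ B| = 3.
(a) |A ∩ B| / |A| < 3/5: fails.
(b) |A ∩ B| < |A ∖ B|: fails.
(c) |A ∩ B| / |A| ≤ 3/5: fails.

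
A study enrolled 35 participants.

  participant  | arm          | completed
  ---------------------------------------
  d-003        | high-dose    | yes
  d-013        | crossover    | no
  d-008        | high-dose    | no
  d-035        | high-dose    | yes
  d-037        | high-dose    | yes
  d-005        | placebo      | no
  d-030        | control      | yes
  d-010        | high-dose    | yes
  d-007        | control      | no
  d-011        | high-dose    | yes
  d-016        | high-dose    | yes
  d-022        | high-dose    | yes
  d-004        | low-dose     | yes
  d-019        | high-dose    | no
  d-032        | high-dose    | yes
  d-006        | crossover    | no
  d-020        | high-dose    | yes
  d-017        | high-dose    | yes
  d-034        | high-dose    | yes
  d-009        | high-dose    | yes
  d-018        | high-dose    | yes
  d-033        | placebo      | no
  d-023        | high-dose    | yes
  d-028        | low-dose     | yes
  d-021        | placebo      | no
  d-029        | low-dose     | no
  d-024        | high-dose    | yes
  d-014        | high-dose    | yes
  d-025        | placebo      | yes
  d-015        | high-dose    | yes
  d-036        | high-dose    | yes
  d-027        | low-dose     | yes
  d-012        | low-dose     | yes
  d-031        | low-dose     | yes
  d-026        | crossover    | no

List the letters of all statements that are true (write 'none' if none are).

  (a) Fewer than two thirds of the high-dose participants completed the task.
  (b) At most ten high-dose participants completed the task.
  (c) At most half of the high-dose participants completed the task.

none

|A| = 20, |A ∩ B| = 18, |A ∖ B| = 2.
(a) |A ∩ B| / |A| < 2/3: fails.
(b) |A ∩ B| ≤ 10: fails.
(c) |A ∩ B| ≤ |A ∖ B|: fails.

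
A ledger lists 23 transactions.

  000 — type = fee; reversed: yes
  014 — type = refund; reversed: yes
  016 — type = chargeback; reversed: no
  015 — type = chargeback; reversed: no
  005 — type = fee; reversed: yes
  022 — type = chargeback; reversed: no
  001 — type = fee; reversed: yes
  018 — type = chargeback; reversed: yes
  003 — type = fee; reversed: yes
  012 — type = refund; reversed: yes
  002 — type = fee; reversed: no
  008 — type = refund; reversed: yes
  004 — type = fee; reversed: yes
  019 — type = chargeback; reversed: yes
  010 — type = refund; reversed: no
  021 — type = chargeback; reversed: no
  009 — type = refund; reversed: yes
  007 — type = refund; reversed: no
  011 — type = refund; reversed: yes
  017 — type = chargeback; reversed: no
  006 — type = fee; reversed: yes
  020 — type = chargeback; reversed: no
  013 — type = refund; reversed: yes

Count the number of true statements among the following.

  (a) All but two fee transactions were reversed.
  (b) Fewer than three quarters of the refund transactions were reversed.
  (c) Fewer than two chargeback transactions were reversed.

(a) fee: |A| = 7, |A ∩ B| = 6; needs |A ∖ B| = 2 — false.
(b) refund: |A| = 8, |A ∩ B| = 6; needs |A ∩ B| / |A| < 3/4 — false.
(c) chargeback: |A| = 8, |A ∩ B| = 2; needs |A ∩ B| < 2 — false.

0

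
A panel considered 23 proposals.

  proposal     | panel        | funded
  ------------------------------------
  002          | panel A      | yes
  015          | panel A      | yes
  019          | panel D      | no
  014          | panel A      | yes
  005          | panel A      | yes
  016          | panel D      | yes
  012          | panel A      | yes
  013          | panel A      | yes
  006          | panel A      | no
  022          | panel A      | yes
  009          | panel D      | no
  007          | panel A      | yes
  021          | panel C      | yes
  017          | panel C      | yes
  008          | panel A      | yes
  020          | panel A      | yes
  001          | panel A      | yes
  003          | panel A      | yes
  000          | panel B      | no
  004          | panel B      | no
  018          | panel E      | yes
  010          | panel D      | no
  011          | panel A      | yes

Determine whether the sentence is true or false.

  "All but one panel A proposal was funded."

Truth condition: |A ∖ B| = 1.
A (the restrictor) = {002, 015, 014, 005, 012, 013, 006, 022, 007, 008, 020, 001, 003, 011}, |A| = 14.
A ∖ B = {006}, so |A ∖ B| = 1.
|A ∖ B| = 1, so the statement is true.

True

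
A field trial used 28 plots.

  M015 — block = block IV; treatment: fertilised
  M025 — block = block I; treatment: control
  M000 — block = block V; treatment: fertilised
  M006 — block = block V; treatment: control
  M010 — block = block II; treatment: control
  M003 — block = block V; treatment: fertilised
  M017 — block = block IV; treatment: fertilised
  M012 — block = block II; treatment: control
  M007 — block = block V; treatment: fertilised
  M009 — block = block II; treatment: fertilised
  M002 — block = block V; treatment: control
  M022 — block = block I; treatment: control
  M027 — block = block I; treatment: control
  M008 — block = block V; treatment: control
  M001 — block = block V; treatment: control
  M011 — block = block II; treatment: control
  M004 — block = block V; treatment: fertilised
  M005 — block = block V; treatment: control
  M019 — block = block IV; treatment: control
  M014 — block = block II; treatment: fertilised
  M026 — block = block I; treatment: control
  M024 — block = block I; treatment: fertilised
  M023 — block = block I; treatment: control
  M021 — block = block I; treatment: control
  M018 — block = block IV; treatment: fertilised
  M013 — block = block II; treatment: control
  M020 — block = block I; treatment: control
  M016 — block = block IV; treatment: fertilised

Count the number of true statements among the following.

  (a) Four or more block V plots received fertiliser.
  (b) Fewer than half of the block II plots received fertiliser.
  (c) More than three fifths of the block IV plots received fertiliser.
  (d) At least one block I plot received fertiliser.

4

(a) block V: |A| = 9, |A ∩ B| = 4; needs |A ∩ B| ≥ 4 — true.
(b) block II: |A| = 6, |A ∩ B| = 2; needs |A ∩ B| < |A ∖ B| — true.
(c) block IV: |A| = 5, |A ∩ B| = 4; needs |A ∩ B| / |A| > 3/5 — true.
(d) block I: |A| = 8, |A ∩ B| = 1; needs A ∩ B ≠ ∅ (|A ∩ B| ≥ 1) — true.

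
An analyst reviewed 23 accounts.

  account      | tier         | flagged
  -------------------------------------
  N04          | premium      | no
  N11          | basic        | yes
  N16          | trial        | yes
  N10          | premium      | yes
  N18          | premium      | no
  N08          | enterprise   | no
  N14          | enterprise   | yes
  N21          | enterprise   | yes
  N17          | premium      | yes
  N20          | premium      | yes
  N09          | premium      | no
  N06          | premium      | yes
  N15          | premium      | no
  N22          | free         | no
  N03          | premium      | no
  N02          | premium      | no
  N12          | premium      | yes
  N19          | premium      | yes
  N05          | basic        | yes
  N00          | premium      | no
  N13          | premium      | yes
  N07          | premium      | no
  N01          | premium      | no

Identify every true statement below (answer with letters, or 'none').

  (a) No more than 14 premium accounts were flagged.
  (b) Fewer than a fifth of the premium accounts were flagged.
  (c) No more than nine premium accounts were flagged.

|A| = 16, |A ∩ B| = 7, |A ∖ B| = 9.
(a) |A ∩ B| ≤ 14: holds.
(b) |A ∩ B| / |A| < 1/5: fails.
(c) |A ∩ B| ≤ 9: holds.

(a), (c)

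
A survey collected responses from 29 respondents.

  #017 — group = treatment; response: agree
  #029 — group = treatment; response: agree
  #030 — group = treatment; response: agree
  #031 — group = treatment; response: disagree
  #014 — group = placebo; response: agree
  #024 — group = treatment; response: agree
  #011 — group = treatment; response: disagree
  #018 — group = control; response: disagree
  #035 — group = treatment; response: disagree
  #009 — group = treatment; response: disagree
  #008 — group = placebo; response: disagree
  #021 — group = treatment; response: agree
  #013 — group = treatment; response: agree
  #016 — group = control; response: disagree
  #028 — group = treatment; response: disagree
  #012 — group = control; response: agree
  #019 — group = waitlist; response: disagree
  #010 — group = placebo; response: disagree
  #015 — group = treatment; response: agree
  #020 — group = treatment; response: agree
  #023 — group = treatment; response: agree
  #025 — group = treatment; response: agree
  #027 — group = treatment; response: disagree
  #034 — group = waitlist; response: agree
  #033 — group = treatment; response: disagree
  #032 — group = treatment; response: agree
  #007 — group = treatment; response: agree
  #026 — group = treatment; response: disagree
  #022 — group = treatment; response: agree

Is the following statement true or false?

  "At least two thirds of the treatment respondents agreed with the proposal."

The determiner here denotes the relation: |A ∩ B| / |A| ≥ 2/3.
|A| = 21, |A ∩ B| = 13, |A ∖ B| = 8.
|A ∩ B|/|A| = 13/21, so the statement is false.

False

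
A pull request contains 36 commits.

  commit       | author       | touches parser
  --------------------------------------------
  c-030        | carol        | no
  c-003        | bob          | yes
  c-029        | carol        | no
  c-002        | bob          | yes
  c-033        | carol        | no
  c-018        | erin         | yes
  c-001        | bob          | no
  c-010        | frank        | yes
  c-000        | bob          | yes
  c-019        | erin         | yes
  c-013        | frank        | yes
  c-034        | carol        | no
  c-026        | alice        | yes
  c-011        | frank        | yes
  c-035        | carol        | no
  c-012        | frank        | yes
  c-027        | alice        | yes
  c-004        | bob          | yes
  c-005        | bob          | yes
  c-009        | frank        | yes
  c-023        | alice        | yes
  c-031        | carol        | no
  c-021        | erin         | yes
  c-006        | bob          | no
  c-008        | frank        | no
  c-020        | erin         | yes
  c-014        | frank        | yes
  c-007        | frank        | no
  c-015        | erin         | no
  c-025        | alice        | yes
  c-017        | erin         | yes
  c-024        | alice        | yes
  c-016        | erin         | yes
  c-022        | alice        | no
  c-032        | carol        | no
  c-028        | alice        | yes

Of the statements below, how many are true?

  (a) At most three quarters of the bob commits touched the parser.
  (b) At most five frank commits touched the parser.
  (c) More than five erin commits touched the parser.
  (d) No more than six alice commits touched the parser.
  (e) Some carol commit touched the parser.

3

(a) bob: |A| = 7, |A ∩ B| = 5; needs |A ∩ B| / |A| ≤ 3/4 — true.
(b) frank: |A| = 8, |A ∩ B| = 6; needs |A ∩ B| ≤ 5 — false.
(c) erin: |A| = 7, |A ∩ B| = 6; needs |A ∩ B| > 5 — true.
(d) alice: |A| = 7, |A ∩ B| = 6; needs |A ∩ B| ≤ 6 — true.
(e) carol: |A| = 7, |A ∩ B| = 0; needs A ∩ B ≠ ∅ (|A ∩ B| ≥ 1) — false.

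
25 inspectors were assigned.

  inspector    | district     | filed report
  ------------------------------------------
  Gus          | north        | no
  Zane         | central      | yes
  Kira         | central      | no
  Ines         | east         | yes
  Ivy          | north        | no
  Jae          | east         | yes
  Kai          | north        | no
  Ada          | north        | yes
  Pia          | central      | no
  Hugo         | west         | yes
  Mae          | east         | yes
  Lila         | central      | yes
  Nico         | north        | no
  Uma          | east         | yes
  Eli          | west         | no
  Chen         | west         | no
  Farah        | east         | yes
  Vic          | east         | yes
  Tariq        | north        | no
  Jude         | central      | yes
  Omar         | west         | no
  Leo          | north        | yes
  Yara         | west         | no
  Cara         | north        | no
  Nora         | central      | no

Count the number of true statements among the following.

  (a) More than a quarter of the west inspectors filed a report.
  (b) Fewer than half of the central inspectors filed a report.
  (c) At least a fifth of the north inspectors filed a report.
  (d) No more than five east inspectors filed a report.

(a) west: |A| = 5, |A ∩ B| = 1; needs |A ∩ B| / |A| > 1/4 — false.
(b) central: |A| = 6, |A ∩ B| = 3; needs |A ∩ B| < |A ∖ B| — false.
(c) north: |A| = 8, |A ∩ B| = 2; needs |A ∩ B| / |A| ≥ 1/5 — true.
(d) east: |A| = 6, |A ∩ B| = 6; needs |A ∩ B| ≤ 5 — false.

1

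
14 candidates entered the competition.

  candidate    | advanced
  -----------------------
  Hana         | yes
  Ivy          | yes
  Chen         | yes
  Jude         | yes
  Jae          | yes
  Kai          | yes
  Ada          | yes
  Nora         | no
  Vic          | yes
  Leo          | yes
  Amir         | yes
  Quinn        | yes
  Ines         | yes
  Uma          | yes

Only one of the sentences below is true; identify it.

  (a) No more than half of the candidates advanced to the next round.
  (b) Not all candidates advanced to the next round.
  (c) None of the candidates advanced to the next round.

(b)

|A| = 14, |A ∩ B| = 13, |A ∖ B| = 1.
(a) requires |A ∩ B| ≤ |A ∖ B|: false.
(b) requires A ⊄ B (|A ∖ B| ≥ 1): true.
(c) requires A ∩ B = ∅ (|A ∩ B| = 0): false.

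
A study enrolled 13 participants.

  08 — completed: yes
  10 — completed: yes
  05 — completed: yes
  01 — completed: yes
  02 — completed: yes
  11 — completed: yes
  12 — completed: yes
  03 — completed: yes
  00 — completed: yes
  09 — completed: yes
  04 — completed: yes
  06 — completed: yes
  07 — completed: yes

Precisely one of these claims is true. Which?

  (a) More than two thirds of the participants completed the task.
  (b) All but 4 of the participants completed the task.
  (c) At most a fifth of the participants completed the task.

(a)

|A| = 13, |A ∩ B| = 13, |A ∖ B| = 0.
(a) requires |A ∩ B| / |A| > 2/3: true.
(b) requires |A ∖ B| = 4: false.
(c) requires |A ∩ B| / |A| ≤ 1/5: false.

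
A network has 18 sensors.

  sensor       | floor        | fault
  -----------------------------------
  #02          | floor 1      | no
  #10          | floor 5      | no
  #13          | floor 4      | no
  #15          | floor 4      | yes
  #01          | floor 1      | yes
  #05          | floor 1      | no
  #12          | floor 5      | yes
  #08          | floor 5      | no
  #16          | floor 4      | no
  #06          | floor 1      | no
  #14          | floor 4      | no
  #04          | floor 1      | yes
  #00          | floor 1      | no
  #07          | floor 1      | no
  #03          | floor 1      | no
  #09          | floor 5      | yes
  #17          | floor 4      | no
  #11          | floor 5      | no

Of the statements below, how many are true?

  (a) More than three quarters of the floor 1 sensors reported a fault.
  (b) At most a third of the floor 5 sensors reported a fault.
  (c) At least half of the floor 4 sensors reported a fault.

(a) floor 1: |A| = 8, |A ∩ B| = 2; needs |A ∩ B| / |A| > 3/4 — false.
(b) floor 5: |A| = 5, |A ∩ B| = 2; needs |A ∩ B| / |A| ≤ 1/3 — false.
(c) floor 4: |A| = 5, |A ∩ B| = 1; needs |A ∩ B| ≥ |A ∖ B| — false.

0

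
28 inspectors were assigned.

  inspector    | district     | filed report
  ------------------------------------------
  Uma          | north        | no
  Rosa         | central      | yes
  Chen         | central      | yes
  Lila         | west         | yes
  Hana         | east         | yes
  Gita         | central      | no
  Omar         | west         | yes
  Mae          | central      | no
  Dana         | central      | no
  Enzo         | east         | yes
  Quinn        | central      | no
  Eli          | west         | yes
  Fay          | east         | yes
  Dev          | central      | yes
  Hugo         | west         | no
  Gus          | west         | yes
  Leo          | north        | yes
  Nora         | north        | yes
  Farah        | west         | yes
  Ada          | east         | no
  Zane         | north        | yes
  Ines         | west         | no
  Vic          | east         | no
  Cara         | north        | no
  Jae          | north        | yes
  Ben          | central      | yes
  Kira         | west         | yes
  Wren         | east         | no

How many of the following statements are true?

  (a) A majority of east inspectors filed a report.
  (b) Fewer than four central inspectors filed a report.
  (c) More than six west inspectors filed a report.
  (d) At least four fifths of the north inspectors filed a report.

(a) east: |A| = 6, |A ∩ B| = 3; needs |A ∩ B| > |A ∖ B| — false.
(b) central: |A| = 8, |A ∩ B| = 4; needs |A ∩ B| < 4 — false.
(c) west: |A| = 8, |A ∩ B| = 6; needs |A ∩ B| > 6 — false.
(d) north: |A| = 6, |A ∩ B| = 4; needs |A ∩ B| / |A| ≥ 4/5 — false.

0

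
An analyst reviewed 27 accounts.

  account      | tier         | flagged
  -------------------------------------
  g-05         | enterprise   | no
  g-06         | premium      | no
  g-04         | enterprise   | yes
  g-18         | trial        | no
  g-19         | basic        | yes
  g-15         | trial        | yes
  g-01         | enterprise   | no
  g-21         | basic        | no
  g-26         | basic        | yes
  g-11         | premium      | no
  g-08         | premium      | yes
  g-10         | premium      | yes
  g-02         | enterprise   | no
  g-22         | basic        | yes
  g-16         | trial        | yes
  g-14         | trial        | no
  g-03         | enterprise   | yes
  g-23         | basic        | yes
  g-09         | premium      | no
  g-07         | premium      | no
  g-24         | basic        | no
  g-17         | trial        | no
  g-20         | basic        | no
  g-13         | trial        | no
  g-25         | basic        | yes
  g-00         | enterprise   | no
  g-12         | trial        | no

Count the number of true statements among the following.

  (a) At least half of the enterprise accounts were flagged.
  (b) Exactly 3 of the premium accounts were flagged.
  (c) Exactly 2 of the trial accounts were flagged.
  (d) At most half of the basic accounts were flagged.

1

(a) enterprise: |A| = 6, |A ∩ B| = 2; needs |A ∩ B| ≥ |A ∖ B| — false.
(b) premium: |A| = 6, |A ∩ B| = 2; needs |A ∩ B| = 3 — false.
(c) trial: |A| = 7, |A ∩ B| = 2; needs |A ∩ B| = 2 — true.
(d) basic: |A| = 8, |A ∩ B| = 5; needs |A ∩ B| ≤ |A ∖ B| — false.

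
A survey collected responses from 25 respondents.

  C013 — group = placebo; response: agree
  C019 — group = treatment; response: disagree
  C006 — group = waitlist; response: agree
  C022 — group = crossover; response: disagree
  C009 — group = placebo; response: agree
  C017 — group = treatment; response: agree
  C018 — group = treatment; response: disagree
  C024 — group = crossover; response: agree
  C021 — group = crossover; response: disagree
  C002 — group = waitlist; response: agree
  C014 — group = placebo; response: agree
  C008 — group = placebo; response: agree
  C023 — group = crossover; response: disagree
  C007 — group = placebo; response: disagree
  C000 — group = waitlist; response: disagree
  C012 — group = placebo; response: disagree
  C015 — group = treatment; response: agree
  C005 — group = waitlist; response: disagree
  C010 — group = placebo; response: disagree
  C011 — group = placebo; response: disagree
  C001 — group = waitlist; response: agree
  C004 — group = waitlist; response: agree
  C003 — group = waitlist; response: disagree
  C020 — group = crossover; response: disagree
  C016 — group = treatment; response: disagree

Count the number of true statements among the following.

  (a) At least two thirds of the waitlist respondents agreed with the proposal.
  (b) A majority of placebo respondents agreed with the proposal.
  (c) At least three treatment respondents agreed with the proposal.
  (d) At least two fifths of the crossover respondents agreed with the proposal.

(a) waitlist: |A| = 7, |A ∩ B| = 4; needs |A ∩ B| / |A| ≥ 2/3 — false.
(b) placebo: |A| = 8, |A ∩ B| = 4; needs |A ∩ B| > |A ∖ B| — false.
(c) treatment: |A| = 5, |A ∩ B| = 2; needs |A ∩ B| ≥ 3 — false.
(d) crossover: |A| = 5, |A ∩ B| = 1; needs |A ∩ B| / |A| ≥ 2/5 — false.

0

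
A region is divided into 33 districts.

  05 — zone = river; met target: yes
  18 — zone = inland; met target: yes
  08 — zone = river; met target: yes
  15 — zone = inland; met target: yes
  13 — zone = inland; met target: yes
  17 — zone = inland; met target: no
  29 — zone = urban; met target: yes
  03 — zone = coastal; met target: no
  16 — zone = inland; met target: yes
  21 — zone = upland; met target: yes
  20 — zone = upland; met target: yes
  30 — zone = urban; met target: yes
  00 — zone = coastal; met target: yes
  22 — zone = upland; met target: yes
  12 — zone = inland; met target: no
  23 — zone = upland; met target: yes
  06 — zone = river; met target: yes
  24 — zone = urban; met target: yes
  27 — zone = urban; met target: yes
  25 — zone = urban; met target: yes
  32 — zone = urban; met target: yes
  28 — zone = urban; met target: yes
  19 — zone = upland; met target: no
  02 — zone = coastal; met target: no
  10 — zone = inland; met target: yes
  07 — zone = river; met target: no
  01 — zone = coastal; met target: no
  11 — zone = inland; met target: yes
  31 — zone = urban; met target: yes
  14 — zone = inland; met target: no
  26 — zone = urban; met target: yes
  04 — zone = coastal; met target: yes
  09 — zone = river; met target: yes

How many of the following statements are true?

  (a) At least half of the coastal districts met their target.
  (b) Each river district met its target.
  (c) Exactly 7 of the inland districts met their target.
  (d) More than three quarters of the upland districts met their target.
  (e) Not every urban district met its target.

1

(a) coastal: |A| = 5, |A ∩ B| = 2; needs |A ∩ B| ≥ |A ∖ B| — false.
(b) river: |A| = 5, |A ∩ B| = 4; needs A ⊆ B, i.e. every element of A is in B (|A ∖ B| = 0) — false.
(c) inland: |A| = 9, |A ∩ B| = 6; needs |A ∩ B| = 7 — false.
(d) upland: |A| = 5, |A ∩ B| = 4; needs |A ∩ B| / |A| > 3/4 — true.
(e) urban: |A| = 9, |A ∩ B| = 9; needs A ⊄ B (|A ∖ B| ≥ 1) — false.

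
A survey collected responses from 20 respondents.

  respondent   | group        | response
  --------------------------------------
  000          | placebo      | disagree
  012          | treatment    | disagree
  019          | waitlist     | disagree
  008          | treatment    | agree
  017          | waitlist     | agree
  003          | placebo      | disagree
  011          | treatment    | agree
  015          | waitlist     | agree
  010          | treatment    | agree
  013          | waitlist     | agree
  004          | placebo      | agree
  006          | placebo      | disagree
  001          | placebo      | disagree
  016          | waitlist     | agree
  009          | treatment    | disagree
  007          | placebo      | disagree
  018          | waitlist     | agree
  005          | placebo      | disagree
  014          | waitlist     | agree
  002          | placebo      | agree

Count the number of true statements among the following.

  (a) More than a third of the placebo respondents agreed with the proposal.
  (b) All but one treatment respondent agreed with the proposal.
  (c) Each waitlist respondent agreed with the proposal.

(a) placebo: |A| = 8, |A ∩ B| = 2; needs |A ∩ B| / |A| > 1/3 — false.
(b) treatment: |A| = 5, |A ∩ B| = 3; needs |A ∖ B| = 1 — false.
(c) waitlist: |A| = 7, |A ∩ B| = 6; needs A ⊆ B, i.e. every element of A is in B (|A ∖ B| = 0) — false.

0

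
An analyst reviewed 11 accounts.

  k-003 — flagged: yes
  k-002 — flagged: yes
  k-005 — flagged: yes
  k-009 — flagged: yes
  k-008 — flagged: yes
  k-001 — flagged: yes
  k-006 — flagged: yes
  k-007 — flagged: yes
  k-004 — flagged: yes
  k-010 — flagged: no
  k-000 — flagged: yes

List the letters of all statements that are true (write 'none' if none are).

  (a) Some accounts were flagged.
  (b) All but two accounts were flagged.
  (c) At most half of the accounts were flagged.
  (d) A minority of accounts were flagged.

|A| = 11, |A ∩ B| = 10, |A ∖ B| = 1.
(a) A ∩ B ≠ ∅ (|A ∩ B| ≥ 1): holds.
(b) |A ∖ B| = 2: fails.
(c) |A ∩ B| ≤ |A ∖ B|: fails.
(d) |A ∩ B| < |A ∖ B|: fails.

(a)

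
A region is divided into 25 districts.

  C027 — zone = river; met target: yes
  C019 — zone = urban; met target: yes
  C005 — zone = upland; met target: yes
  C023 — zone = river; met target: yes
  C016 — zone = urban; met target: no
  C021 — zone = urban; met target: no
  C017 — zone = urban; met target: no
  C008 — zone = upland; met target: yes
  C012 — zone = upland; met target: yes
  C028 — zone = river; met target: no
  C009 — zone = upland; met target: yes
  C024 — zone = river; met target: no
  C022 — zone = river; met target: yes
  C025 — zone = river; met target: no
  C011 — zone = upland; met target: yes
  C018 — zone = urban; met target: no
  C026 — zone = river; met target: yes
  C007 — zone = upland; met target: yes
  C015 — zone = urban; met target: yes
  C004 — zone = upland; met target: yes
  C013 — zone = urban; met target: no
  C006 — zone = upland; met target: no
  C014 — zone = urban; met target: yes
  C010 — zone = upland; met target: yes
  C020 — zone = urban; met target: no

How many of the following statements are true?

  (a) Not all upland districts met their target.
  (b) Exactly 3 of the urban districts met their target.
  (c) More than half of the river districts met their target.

(a) upland: |A| = 9, |A ∩ B| = 8; needs A ⊄ B (|A ∖ B| ≥ 1) — true.
(b) urban: |A| = 9, |A ∩ B| = 3; needs |A ∩ B| = 3 — true.
(c) river: |A| = 7, |A ∩ B| = 4; needs |A ∩ B| > |A ∖ B| — true.

3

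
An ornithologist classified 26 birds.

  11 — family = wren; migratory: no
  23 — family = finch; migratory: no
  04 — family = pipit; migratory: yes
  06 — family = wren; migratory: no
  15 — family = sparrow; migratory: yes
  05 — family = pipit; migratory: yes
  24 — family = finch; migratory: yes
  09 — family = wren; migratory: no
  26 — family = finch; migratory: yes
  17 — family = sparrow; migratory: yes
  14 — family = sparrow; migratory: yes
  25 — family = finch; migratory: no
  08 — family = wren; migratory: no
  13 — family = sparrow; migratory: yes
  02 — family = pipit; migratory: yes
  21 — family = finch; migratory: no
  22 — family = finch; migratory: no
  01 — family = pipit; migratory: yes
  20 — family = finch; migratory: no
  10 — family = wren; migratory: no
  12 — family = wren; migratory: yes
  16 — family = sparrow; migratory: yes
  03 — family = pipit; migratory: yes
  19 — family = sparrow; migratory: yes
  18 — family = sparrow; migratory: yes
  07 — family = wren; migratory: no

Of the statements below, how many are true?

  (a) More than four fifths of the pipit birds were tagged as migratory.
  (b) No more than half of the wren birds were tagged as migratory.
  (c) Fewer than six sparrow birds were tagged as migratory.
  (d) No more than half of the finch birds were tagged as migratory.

3

(a) pipit: |A| = 5, |A ∩ B| = 5; needs |A ∩ B| / |A| > 4/5 — true.
(b) wren: |A| = 7, |A ∩ B| = 1; needs |A ∩ B| ≤ |A ∖ B| — true.
(c) sparrow: |A| = 7, |A ∩ B| = 7; needs |A ∩ B| < 6 — false.
(d) finch: |A| = 7, |A ∩ B| = 2; needs |A ∩ B| ≤ |A ∖ B| — true.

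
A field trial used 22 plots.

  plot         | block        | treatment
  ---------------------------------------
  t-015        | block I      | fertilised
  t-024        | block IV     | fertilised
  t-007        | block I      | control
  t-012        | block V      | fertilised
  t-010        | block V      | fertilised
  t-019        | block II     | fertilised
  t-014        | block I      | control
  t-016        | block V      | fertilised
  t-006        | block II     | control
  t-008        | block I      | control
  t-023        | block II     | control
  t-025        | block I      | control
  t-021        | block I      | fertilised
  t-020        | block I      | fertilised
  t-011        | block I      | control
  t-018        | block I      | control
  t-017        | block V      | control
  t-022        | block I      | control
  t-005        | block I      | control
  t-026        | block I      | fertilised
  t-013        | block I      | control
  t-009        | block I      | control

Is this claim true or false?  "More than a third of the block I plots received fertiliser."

False

The determiner here denotes the relation: |A ∩ B| / |A| > 1/3.
A (the restrictor) = {t-015, t-007, t-014, t-008, t-025, t-021, t-020, t-011, t-018, t-022, t-005, t-026, t-013, t-009}, |A| = 14.
A ∩ B = {t-015, t-021, t-020, t-026}, so |A ∩ B| = 4.
A ∖ B = {t-007, t-014, t-008, t-025, t-011, t-018, t-022, t-005, t-013, t-009}, so |A ∖ B| = 10.
|A ∩ B|/|A| = 4/14, so the statement is false.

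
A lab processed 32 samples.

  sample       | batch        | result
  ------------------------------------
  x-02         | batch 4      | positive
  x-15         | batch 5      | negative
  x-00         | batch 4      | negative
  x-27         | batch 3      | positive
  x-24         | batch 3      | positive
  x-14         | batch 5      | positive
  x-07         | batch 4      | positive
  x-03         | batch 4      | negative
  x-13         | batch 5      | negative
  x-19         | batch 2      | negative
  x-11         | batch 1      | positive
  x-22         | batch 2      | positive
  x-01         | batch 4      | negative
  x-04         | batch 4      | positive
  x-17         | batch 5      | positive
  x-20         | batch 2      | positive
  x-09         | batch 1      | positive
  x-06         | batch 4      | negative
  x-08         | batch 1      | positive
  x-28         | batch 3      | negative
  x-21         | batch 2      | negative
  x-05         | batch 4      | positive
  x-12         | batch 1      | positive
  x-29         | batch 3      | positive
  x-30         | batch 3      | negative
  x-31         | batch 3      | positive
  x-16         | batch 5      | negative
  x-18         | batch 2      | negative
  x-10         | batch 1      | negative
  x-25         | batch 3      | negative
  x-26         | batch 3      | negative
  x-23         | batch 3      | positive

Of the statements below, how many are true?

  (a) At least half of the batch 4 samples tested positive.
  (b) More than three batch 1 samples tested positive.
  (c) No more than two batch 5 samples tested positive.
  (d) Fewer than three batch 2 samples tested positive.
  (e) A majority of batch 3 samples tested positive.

5

(a) batch 4: |A| = 8, |A ∩ B| = 4; needs |A ∩ B| ≥ |A ∖ B| — true.
(b) batch 1: |A| = 5, |A ∩ B| = 4; needs |A ∩ B| > 3 — true.
(c) batch 5: |A| = 5, |A ∩ B| = 2; needs |A ∩ B| ≤ 2 — true.
(d) batch 2: |A| = 5, |A ∩ B| = 2; needs |A ∩ B| < 3 — true.
(e) batch 3: |A| = 9, |A ∩ B| = 5; needs |A ∩ B| > |A ∖ B| — true.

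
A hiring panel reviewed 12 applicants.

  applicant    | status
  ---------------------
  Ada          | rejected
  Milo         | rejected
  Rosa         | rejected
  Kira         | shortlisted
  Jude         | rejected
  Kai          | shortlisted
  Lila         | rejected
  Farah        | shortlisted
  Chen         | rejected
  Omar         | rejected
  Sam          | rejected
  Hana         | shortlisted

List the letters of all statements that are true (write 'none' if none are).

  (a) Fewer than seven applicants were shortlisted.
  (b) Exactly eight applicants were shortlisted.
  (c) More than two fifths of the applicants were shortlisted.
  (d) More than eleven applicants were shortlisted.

|A| = 12, |A ∩ B| = 4, |A ∖ B| = 8.
(a) |A ∩ B| < 7: holds.
(b) |A ∩ B| = 8: fails.
(c) |A ∩ B| / |A| > 2/5: fails.
(d) |A ∩ B| > 11: fails.

(a)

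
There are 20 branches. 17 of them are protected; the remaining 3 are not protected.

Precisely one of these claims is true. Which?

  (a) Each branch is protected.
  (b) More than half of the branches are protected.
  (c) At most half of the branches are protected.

(b)

|A| = 20, |A ∩ B| = 17, |A ∖ B| = 3.
(a) requires A ⊆ B, i.e. every element of A is in B (|A ∖ B| = 0): false.
(b) requires |A ∩ B| > |A ∖ B|: true.
(c) requires |A ∩ B| ≤ |A ∖ B|: false.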